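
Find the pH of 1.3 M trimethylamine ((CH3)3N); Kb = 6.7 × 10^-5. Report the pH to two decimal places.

pH = 11.97

(CH3)3N + H2O ⇌ (CH3)3NH+ + OH-
From the ICE table, Kb = x²/(1.3 − x) = 6.7 × 10^-5.
Neglecting x in the denominator: x = √(6.7 × 10^-5 × 1.3) = 9.33 × 10^-3 M
(x/C₀ = 0.72% < 5%, so the approximation holds.)
pOH = 2.03, so pH = 14.00 − pOH = 11.97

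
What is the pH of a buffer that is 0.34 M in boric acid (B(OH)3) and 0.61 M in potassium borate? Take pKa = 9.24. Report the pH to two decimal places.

Using pH = pKa + log([base]/[acid]) with [base]/[acid] = 0.61/0.34:
pH = 9.24 + (+0.254) = 9.49

pH = 9.49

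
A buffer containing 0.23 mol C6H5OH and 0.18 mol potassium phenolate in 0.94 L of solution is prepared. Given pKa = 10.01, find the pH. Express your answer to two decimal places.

pH = 9.90

Henderson–Hasselbalch: pH = pKa + log([C6H5O-]/[C6H5OH]) = 10.01 + log(0.18/0.23)
pH = 10.01 + (-0.106) = 9.90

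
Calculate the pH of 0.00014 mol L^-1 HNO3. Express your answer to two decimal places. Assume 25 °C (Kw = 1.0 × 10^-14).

HNO3 is a strong acid and dissociates completely, so [H+] = 0.00014 M.
pH = -log(0.00014) = 3.85

pH = 3.85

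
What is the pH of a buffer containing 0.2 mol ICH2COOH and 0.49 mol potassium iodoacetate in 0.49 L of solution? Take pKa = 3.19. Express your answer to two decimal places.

Using pH = pKa + log([base]/[acid]) with [base]/[acid] = 0.49/0.2:
pH = 3.19 + (+0.389) = 3.58

pH = 3.58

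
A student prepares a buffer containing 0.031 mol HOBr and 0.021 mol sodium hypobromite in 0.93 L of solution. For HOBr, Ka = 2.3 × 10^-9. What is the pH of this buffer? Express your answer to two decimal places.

pH = 8.47

pKa = −log(2.3 × 10^-9) = 8.638
pH = pKa + log([A⁻]/[HA]) = 8.638 + log(0.021/0.031)
pH = 8.638 + (-0.169) = 8.47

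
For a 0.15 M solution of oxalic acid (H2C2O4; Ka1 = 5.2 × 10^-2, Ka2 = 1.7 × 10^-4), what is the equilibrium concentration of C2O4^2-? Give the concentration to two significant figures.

1.7 × 10^-4 M

First ionization gives [H+] ≈ [HC2O4-] = 6.61 × 10^-2 M.
Second step: Ka2 = [H+][C2O4^2-]/[HC2O4-] ≈ [C2O4^2-] (since [H+] ≈ [HC2O4-]).
So [C2O4^2-] ≈ Ka2.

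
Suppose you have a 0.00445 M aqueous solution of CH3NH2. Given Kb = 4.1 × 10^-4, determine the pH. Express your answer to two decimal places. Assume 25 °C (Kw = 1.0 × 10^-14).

pH = 11.06

CH3NH2 + H2O ⇌ CH3NH3+ + OH-
From the ICE table, Kb = [OH-]²/(0.00445 − [OH-]) = 4.1 × 10^-4.
Here C₀/Kb ≈ 10.9, so the small-[OH-] approximation fails. Use the quadratic:
[OH-] = (−Kb + √(Kb² + 4·Kb·C₀))/2 = 1.16 × 10^-3 M
pOH = 2.94, so pH = 14.00 − pOH = 11.06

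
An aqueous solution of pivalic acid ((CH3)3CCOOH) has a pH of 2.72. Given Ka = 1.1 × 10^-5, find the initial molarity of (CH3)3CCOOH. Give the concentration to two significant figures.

[H+] = 10^(-2.72) = 1.91 × 10^-3 M = x
Ka = x²/(C₀ − x) ⇒ C₀ = x + x²/Ka
C₀ = 1.91 × 10^-3 + (1.91 × 10^-3)²/(1.1 × 10^-5) = 3.34 × 10^-1 M

C₀ = 3.3 × 10^-1 M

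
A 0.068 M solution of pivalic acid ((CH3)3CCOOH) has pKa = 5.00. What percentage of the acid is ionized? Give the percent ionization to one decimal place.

(CH3)3CCOOH ⇌ (CH3)3CCOO- + H+; let x = [H+] at equilibrium.
Ka = 10^(−5.00) = 1.00 × 10^-5
x ≈ √(Ka·C₀) = √(1.00 × 10^-5 × 0.068) = 8.25 × 10^-4 M
Fraction ionized = 8.25 × 10^-4 / 0.068 = 0.0121 → 1.2%

1.2%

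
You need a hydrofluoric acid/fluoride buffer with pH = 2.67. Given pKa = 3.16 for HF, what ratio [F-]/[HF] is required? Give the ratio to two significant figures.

ratio = 0.32

pH = pKa + log(r) ⇒ log(r) = 2.67 − 3.16 = -0.49
r = [F-]/[HF] = 10^(-0.49) = 0.324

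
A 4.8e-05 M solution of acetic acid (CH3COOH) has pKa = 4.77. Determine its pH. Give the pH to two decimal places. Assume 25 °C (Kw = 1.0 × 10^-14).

pH = 4.67

CH3COOH ⇌ CH3COO- + H+
Ka = 10^(−4.77) = 1.70 × 10^-5
Ka = x²/(4.8e-05 − x) = 1.70 × 10^-5
Here C₀/Ka ≈ 2.82, so the small-x approximation fails. Use the quadratic:
x = (−Ka + √(Ka² + 4·Ka·C₀))/2 = 2.13 × 10^-5 M
pH = −log[H+] = −log(2.13 × 10^-5) = 4.67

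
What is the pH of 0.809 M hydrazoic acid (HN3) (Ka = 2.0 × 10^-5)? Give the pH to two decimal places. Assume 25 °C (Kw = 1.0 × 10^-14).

HN3 ⇌ N3- + H+
From the ICE table, Ka = x²/(0.809 − x) = 2.0 × 10^-5.
Assume x ≪ 0.809: x ≈ √(2.0 × 10^-5 × 0.809) = 4.02 × 10^-3 M
pH = −log[H+] = −log(4.02 × 10^-3) = 2.40

pH = 2.40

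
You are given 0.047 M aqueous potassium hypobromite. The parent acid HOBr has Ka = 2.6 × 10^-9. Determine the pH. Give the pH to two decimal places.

pH = 10.63

OBr- is the conjugate base of the weak acid HOBr.
Kb = Kw/Ka = 1.0×10^-14 / 2.6 × 10^-9 = 3.85 × 10^-6
Let x = [OH-] at equilibrium. Kb = x²/(0.047 − x).
Since Kb ≪ C₀, x ≈ √(Kb·C₀) = 4.25 × 10^-4 M.
Check: 0.91% ionized — well under 5%, approximation valid.
pOH = 3.37, so pH = 14.00 − pOH = 10.63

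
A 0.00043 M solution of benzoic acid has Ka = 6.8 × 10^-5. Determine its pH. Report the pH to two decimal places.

C6H5COOH ⇌ C6H5COO- + H+
Ka = x²/(0.00043 − x) = 6.8 × 10^-5
Here C₀/Ka ≈ 6.32, so the small-x approximation fails. Use the quadratic:
x = (−Ka + √(Ka² + 4·Ka·C₀))/2 = 1.40 × 10^-4 M
pH = −log[H+] = −log(1.40 × 10^-4) = 3.85

pH = 3.85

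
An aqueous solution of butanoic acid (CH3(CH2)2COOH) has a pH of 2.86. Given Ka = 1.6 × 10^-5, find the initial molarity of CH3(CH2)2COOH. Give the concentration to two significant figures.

C₀ = 1.2 × 10^-1 M

[H+] = 10^(-2.86) = 1.38 × 10^-3 M = x
Ka = x²/(C₀ − x) ⇒ C₀ = x + x²/Ka
C₀ = 1.38 × 10^-3 + (1.38 × 10^-3)²/(1.6 × 10^-5) = 1.20 × 10^-1 M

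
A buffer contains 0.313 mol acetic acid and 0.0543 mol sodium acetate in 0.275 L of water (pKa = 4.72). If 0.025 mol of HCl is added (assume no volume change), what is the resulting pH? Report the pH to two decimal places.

Added H+ converts CH3COO- to CH3COOH: CH3COOH → 0.338 mol, CH3COO- → 0.0293 mol.
pH = pKa + log([A⁻]/[HA]) = 4.72 + log(0.0293/0.338) = 4.72 -1.062

pH = 3.66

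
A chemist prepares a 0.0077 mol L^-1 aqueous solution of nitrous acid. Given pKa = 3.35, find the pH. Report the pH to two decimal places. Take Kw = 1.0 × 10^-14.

HNO2 ⇌ NO2- + H+
Ka = 10^(−3.35) = 4.47 × 10^-4
From the ICE table, Ka = x²/(0.0077 − x) = 4.47 × 10^-4.
Here C₀/Ka ≈ 17.2, so the small-x approximation fails. Use the quadratic:
x = (−Ka + √(Ka² + 4·Ka·C₀))/2 = 1.65 × 10^-3 M
pH = −log(1.65 × 10^-3) = 2.78

pH = 2.78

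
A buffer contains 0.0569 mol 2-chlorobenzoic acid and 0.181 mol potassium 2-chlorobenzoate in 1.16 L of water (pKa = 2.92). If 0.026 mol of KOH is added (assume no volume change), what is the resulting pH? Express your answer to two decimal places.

OH- converts ClC6H4COOH to ClC6H4COO-: ClC6H4COOH → 0.0309 mol, ClC6H4COO- → 0.207 mol.
pH = pKa + log([A⁻]/[HA]) = 2.92 + log(0.207/0.0309) = 2.92 +0.826

pH = 3.75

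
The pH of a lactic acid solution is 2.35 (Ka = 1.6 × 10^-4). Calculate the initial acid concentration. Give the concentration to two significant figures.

[H+] = 10^(-2.35) = 4.47 × 10^-3 M = x
Ka = x²/(C₀ − x) ⇒ C₀ = x + x²/Ka
C₀ = 4.47 × 10^-3 + (4.47 × 10^-3)²/(1.6 × 10^-4) = 1.29 × 10^-1 M

C₀ = 1.3 × 10^-1 M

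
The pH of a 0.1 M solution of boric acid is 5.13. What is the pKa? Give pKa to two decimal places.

pKa = 9.26

[H+] = 10^(-5.13) = 7.41 × 10^-6 M
At equilibrium [HA] = 0.1 − 7.41 × 10^-6 = 1.00 × 10^-1 M
Ka = [H+][A-]/[HA] = (7.41 × 10^-6)² / 1.00 × 10^-1 = 5.49 × 10^-10
pKa = -log(5.49 × 10^-10) = 9.26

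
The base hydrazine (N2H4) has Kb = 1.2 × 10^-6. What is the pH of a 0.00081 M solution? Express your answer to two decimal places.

N2H4 + H2O ⇌ N2H5+ + OH-
From the ICE table, Kb = [OH-]²/(0.00081 − [OH-]) = 1.2 × 10^-6.
Assume [OH-] ≪ 0.00081: [OH-] ≈ √(1.2 × 10^-6 × 0.00081) = 3.12 × 10^-5 M
([OH-]/C₀ = 3.8% < 5%, so the approximation holds.)
pOH = −log(3.12 × 10^-5) = 4.51; pH = 14.00 − 4.51 = 9.49

pH = 9.49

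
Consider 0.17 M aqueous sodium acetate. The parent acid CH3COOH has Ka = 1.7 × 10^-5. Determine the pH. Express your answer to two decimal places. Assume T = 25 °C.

pH = 9.00

CH3COO- is the conjugate base of the weak acid CH3COOH.
Kb = Kw/Ka = 1.0×10^-14 / 1.7 × 10^-5 = 5.88 × 10^-10
From the ICE table, Kb = [OH-]²/(0.17 − [OH-]) = 5.88 × 10^-10.
Neglecting [OH-] in the denominator: [OH-] = √(5.88 × 10^-10 × 0.17) = 1.00 × 10^-5 M
Check: 0.0059% ionized — well under 5%, approximation valid.
pOH = 5.00, so pH = 14.00 − pOH = 9.00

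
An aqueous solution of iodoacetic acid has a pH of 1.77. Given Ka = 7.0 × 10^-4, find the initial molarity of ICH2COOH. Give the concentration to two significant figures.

[H+] = 10^(-1.77) = 1.70 × 10^-2 M = x
Ka = x²/(C₀ − x) ⇒ C₀ = x + x²/Ka
C₀ = 1.70 × 10^-2 + (1.70 × 10^-2)²/(7.0 × 10^-4) = 4.30 × 10^-1 M

C₀ = 4.3 × 10^-1 M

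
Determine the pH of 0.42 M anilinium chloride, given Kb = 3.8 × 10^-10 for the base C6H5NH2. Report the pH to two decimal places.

pH = 2.48

C6H5NH3+ is the conjugate acid of the weak base C6H5NH2.
Ka = Kw/Kb = 1.0×10^-14 / 3.8 × 10^-10 = 2.63 × 10^-5
Let x = [H+] at equilibrium. Ka = x²/(0.42 − x).
Neglecting x in the denominator: x = √(2.63 × 10^-5 × 0.42) = 3.32 × 10^-3 M
pH = −log[H+] = −log(3.32 × 10^-3) = 2.48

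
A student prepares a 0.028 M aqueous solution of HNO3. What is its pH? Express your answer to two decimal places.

pH = 1.55

HNO3 is a strong acid and dissociates completely, so [H+] = 0.028 M.
pH = -log(0.028) = 1.55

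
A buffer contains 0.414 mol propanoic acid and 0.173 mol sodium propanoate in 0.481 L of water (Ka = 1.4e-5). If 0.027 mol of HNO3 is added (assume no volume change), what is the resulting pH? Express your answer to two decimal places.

After neutralization: n(CH3CH2COOH) = 0.441 mol, n(CH3CH2COO-) = 0.146 mol.
pKa = −log(1.4 × 10^-5) = 4.854
Henderson–Hasselbalch with mole ratio 0.146/0.441: pH = 4.854 + (-0.480)

pH = 4.37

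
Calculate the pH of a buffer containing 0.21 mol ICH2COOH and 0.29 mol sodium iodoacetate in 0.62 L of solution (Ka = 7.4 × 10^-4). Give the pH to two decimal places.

pH = 3.27

pKa = −log(7.4 × 10^-4) = 3.131
Henderson–Hasselbalch: pH = pKa + log([ICH2COO-]/[ICH2COOH]) = 3.131 + log(0.29/0.21)
pH = 3.131 + (+0.140) = 3.27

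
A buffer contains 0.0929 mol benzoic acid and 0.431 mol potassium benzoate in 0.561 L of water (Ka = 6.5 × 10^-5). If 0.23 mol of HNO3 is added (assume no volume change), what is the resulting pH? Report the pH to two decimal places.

pH = 3.98

Added H+ converts C6H5COO- to C6H5COOH: C6H5COOH → 0.323 mol, C6H5COO- → 0.201 mol.
pKa = −log(6.5 × 10^-5) = 4.187
Henderson–Hasselbalch with mole ratio 0.201/0.323: pH = 4.187 + (-0.206)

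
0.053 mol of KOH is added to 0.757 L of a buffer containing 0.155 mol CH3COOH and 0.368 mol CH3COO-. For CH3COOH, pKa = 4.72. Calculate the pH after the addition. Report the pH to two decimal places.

After neutralization: n(CH3COOH) = 0.102 mol, n(CH3COO-) = 0.421 mol.
pH = pKa + log(n_CH3COO-/n_CH3COOH) = 4.72 + log(0.421/0.102) = 4.72 + (+0.616)

pH = 5.34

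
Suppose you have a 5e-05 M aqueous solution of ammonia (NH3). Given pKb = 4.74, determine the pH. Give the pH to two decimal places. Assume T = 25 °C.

NH3 + H2O ⇌ NH4+ + OH-
Kb = 10^(−4.74) = 1.82 × 10^-5
From the ICE table, Kb = [OH-]²/(5e-05 − [OH-]) = 1.82 × 10^-5.
Here C₀/Kb ≈ 2.75, so the small-[OH-] approximation fails. Use the quadratic:
[OH-] = [−1.82e-05 + √(1.82e-05² + 3.64e-09)]/2 = 2.24 × 10^-5 M
pOH = 4.65, so pH = 14.00 − pOH = 9.35

pH = 9.35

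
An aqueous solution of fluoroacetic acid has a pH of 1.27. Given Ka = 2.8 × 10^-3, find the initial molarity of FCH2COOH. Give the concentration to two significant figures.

C₀ = 1.1 M

[H+] = 10^(-1.27) = 5.37 × 10^-2 M = x
Ka = x²/(C₀ − x) ⇒ C₀ = x + x²/Ka
C₀ = 5.37 × 10^-2 + (5.37 × 10^-2)²/(2.8 × 10^-3) = 1.08 M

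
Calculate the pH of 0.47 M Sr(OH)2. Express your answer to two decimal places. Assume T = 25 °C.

Sr(OH)2 is a strong base (each formula unit releases 2 OH-); [OH-] = 0.94 M.
pOH = -log(0.94) = 0.03
pH = 14.00 - 0.03 = 13.97

pH = 13.97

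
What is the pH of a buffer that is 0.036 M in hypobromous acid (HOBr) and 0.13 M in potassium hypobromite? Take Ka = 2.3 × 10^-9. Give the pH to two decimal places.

pH = 9.20

pKa = −log(2.3 × 10^-9) = 8.638
Using pH = pKa + log([base]/[acid]) with [base]/[acid] = 0.13/0.036:
pH = 8.638 + (+0.558) = 9.20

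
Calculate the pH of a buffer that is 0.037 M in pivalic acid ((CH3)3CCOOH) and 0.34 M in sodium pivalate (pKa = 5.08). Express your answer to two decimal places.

Using pH = pKa + log([base]/[acid]) with [base]/[acid] = 0.34/0.037:
pH = 5.08 + (+0.963) = 6.04

pH = 6.04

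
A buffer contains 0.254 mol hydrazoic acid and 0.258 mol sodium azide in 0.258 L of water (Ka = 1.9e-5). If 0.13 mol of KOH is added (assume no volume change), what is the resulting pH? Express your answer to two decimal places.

After neutralization: n(HN3) = 0.124 mol, n(N3-) = 0.388 mol.
pKa = −log(1.9 × 10^-5) = 4.721
Henderson–Hasselbalch with mole ratio 0.388/0.124: pH = 4.721 + (+0.495)

pH = 5.22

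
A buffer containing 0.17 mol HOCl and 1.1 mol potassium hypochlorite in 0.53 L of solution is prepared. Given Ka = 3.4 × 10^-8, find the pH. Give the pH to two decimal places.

pH = 8.28

pKa = −log(3.4 × 10^-8) = 7.469
Using pH = pKa + log([base]/[acid]) with [base]/[acid] = 1.1/0.17:
pH = 7.469 + (+0.811) = 8.28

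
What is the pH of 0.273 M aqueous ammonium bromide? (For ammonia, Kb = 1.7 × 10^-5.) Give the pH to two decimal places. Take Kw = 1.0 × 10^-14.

pH = 4.90

NH4+ is the conjugate acid of the weak base NH3.
Ka = Kw/Kb = 1.0×10^-14 / 1.7 × 10^-5 = 5.88 × 10^-10
Ka = [H+]²/(0.273 − [H+]) = 5.88 × 10^-10
Neglecting [H+] in the denominator: [H+] = √(5.88 × 10^-10 × 0.273) = 1.27 × 10^-5 M
pH = −log[H+] = −log(1.27 × 10^-5) = 4.90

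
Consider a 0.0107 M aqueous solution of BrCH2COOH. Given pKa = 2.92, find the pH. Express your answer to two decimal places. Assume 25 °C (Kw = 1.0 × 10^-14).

pH = 2.52

BrCH2COOH ⇌ BrCH2COO- + H+
Ka = 10^(−2.92) = 1.20 × 10^-3
Let x = [H+] at equilibrium. Ka = x²/(0.0107 − x).
x is not negligible relative to C₀; solve x² + 0.0012·x − 1.28e-05 = 0.
x = [−0.0012 + √(0.0012² + 5.14e-05)]/2 = 3.03 × 10^-3 M
pH = −log[H+] = −log(3.03 × 10^-3) = 2.52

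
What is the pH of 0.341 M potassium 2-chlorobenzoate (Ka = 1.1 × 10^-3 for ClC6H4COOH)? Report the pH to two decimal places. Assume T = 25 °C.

pH = 8.25

ClC6H4COO- is the conjugate base of the weak acid ClC6H4COOH.
Kb = Kw/Ka = 1.0×10^-14 / 1.1 × 10^-3 = 9.09 × 10^-12
Let x = [OH-] at equilibrium. Kb = x²/(0.341 − x).
Neglecting x in the denominator: x = √(9.09 × 10^-12 × 0.341) = 1.76 × 10^-6 M
(x/C₀ = 0.00052% < 5%, so the approximation holds.)
pOH = 5.75, so pH = 14.00 − pOH = 8.25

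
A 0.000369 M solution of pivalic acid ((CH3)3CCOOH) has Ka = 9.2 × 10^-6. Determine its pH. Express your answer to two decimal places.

pH = 4.27

(CH3)3CCOOH ⇌ (CH3)3CCOO- + H+
Ka = [H+]²/(0.000369 − [H+]) = 9.2 × 10^-6
The 5% rule fails; solving [H+]² + Ka·[H+] − Ka·C₀ = 0 exactly:
[H+] = [−9.2e-06 + √(9.2e-06² + 1.36e-08)]/2 = 5.38 × 10^-5 M
pH = −log[H+] = −log(5.38 × 10^-5) = 4.27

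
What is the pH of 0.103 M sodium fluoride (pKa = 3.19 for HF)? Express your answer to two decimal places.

F- is the conjugate base of the weak acid HF.
Ka = 10^(−3.19) = 6.46 × 10^-4
Kb = Kw/Ka = 1.0×10^-14 / 6.46 × 10^-4 = 1.55 × 10^-11
Kb = [OH-]²/(0.103 − [OH-]) = 1.55 × 10^-11
Neglecting [OH-] in the denominator: [OH-] = √(1.55 × 10^-11 × 0.103) = 1.26 × 10^-6 M
([OH-]/C₀ = 0.0012% < 5%, so the approximation holds.)
pOH = −log(1.26 × 10^-6) = 5.90; pH = 14.00 − 5.90 = 8.10

pH = 8.10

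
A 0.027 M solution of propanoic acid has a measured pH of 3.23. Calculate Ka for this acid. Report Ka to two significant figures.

Ka = 1.3 × 10^-5

[H+] = 10^(-3.23) = 5.89 × 10^-4 M
At equilibrium [HA] = 0.027 − 5.89 × 10^-4 = 2.64 × 10^-2 M
Ka = [H+][A-]/[HA] = (5.89 × 10^-4)² / 2.64 × 10^-2 = 1.3 × 10^-5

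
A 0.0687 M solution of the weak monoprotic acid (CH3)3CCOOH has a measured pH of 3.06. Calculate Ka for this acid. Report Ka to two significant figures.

Ka = 1.1 × 10^-5

[H+] = 10^(-3.06) = 8.71 × 10^-4 M
At equilibrium [HA] = 0.0687 − 8.71 × 10^-4 = 6.78 × 10^-2 M
Ka = [H+][A-]/[HA] = (8.71 × 10^-4)² / 6.78 × 10^-2 = 1.1 × 10^-5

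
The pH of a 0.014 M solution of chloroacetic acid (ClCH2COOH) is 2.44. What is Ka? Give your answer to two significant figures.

Ka = 1.3 × 10^-3

[H+] = 10^(-2.44) = 3.63 × 10^-3 M
At equilibrium [HA] = 0.014 − 3.63 × 10^-3 = 1.04 × 10^-2 M
Ka = [H+][A-]/[HA] = (3.63 × 10^-3)² / 1.04 × 10^-2 = 1.3 × 10^-3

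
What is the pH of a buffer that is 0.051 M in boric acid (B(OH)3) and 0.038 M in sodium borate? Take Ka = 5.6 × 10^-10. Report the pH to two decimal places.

pH = 9.12

pKa = −log(5.6 × 10^-10) = 9.252
Using pH = pKa + log([base]/[acid]) with [base]/[acid] = 0.038/0.051:
pH = 9.252 + (-0.128) = 9.12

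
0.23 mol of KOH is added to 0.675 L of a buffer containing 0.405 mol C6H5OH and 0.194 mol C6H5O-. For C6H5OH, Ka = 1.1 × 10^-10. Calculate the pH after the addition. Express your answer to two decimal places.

pH = 10.34

OH- converts C6H5OH to C6H5O-: C6H5OH → 0.175 mol, C6H5O- → 0.424 mol.
pKa = −log(1.1 × 10^-10) = 9.959
Henderson–Hasselbalch with mole ratio 0.424/0.175: pH = 9.959 + (+0.384)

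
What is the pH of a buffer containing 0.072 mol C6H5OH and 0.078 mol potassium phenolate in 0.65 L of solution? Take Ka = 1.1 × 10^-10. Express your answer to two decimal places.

pH = 9.99

pKa = −log(1.1 × 10^-10) = 9.959
Henderson–Hasselbalch: pH = pKa + log([C6H5O-]/[C6H5OH]) = 9.959 + log(0.078/0.072)
pH = 9.959 + (+0.035) = 9.99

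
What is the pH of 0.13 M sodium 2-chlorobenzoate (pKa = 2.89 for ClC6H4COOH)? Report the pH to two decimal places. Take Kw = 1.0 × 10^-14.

pH = 8.00

ClC6H4COO- is the conjugate base of the weak acid ClC6H4COOH.
Ka = 10^(−2.89) = 1.29 × 10^-3
Kb = Kw/Ka = 1.0×10^-14 / 1.29 × 10^-3 = 7.75 × 10^-12
From the ICE table, Kb = x²/(0.13 − x) = 7.75 × 10^-12.
Neglecting x in the denominator: x = √(7.75 × 10^-12 × 0.13) = 1.00 × 10^-6 M
(x/C₀ = 0.00077% < 5%, so the approximation holds.)
pOH = −log(1.00 × 10^-6) = 6.00; pH = 14.00 − 6.00 = 8.00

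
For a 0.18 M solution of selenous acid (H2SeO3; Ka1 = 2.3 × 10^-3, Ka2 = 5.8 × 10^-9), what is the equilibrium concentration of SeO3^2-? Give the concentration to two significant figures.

First ionization gives [H+] ≈ [HSeO3-] = 1.92 × 10^-2 M.
Second step: Ka2 = [H+][SeO3^2-]/[HSeO3-] ≈ [SeO3^2-] (since [H+] ≈ [HSeO3-]).
So [SeO3^2-] ≈ Ka2.

5.8 × 10^-9 M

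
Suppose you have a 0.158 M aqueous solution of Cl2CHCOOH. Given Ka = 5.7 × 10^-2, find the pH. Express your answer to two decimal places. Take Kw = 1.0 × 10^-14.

Cl2CHCOOH ⇌ Cl2CHCOO- + H+
Let x = [H+] at equilibrium. Ka = x²/(0.158 − x).
Here C₀/Ka ≈ 2.77, so the small-x approximation fails. Use the quadratic:
x = (−Ka + √(Ka² + 4·Ka·C₀))/2 = 7.06 × 10^-2 M
pH = −log[H+] = −log(7.06 × 10^-2) = 1.15

pH = 1.15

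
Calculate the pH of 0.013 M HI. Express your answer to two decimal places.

pH = 1.89

HI is a strong acid and dissociates completely, so [H+] = 0.013 M.
pH = -log(0.013) = 1.89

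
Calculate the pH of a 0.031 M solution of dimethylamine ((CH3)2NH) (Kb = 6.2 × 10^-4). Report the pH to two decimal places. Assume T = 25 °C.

pH = 11.61

(CH3)2NH + H2O ⇌ (CH3)2NH2+ + OH-
From the ICE table, Kb = x²/(0.031 − x) = 6.2 × 10^-4.
The 5% rule fails; solving x² + Kb·x − Kb·C₀ = 0 exactly:
x = [−0.00062 + √(0.00062² + 7.69e-05)]/2 = 4.09 × 10^-3 M
pOH = −log(4.09 × 10^-3) = 2.39; pH = 14.00 − 2.39 = 11.61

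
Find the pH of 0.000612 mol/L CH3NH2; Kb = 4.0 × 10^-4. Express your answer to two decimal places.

CH3NH2 + H2O ⇌ CH3NH3+ + OH-
Kb = x²/(0.000612 − x) = 4.0 × 10^-4
The 5% rule fails; solving x² + Kb·x − Kb·C₀ = 0 exactly:
x = (−Kb + √(Kb² + 4·Kb·C₀))/2 = 3.34 × 10^-4 M
pOH = −log(3.34 × 10^-4) = 3.48; pH = 14.00 − 3.48 = 10.52

pH = 10.52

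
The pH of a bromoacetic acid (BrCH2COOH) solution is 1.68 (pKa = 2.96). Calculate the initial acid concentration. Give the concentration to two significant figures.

C₀ = 4.2 × 10^-1 M

[H+] = 10^(-1.68) = 2.09 × 10^-2 M = x
Ka = 10^(−2.96) = 1.10 × 10^-3
Ka = x²/(C₀ − x) ⇒ C₀ = x + x²/Ka
C₀ = 2.09 × 10^-2 + (2.09 × 10^-2)²/(1.10 × 10^-3) = 4.18 × 10^-1 M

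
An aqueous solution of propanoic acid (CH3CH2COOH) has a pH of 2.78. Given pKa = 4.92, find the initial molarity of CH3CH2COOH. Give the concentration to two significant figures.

C₀ = 2.3 × 10^-1 M

[H+] = 10^(-2.78) = 1.66 × 10^-3 M = x
Ka = 10^(−4.92) = 1.20 × 10^-5
Ka = x²/(C₀ − x) ⇒ C₀ = x + x²/Ka
C₀ = 1.66 × 10^-3 + (1.66 × 10^-3)²/(1.20 × 10^-5) = 2.31 × 10^-1 M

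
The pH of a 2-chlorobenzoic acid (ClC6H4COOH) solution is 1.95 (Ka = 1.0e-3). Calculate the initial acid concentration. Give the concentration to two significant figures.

C₀ = 1.4 × 10^-1 M

[H+] = 10^(-1.95) = 1.12 × 10^-2 M = x
Ka = x²/(C₀ − x) ⇒ C₀ = x + x²/Ka
C₀ = 1.12 × 10^-2 + (1.12 × 10^-2)²/(1.0 × 10^-3) = 1.37 × 10^-1 M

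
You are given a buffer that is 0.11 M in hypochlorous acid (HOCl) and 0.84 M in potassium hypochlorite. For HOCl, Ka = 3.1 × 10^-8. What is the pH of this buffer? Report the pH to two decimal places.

pKa = −log(3.1 × 10^-8) = 7.509
Henderson–Hasselbalch: pH = pKa + log([OCl-]/[HOCl]) = 7.509 + log(0.84/0.11)
pH = 7.509 + (+0.883) = 8.39

pH = 8.39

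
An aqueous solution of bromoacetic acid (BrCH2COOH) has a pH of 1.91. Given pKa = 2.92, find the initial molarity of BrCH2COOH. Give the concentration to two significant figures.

[H+] = 10^(-1.91) = 1.23 × 10^-2 M = x
Ka = 10^(−2.92) = 1.20 × 10^-3
Ka = x²/(C₀ − x) ⇒ C₀ = x + x²/Ka
C₀ = 1.23 × 10^-2 + (1.23 × 10^-2)²/(1.20 × 10^-3) = 1.38 × 10^-1 M

C₀ = 1.4 × 10^-1 M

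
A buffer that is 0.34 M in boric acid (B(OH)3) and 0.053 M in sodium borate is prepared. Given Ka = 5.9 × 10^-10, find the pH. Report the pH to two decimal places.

pH = 8.42

pKa = −log(5.9 × 10^-10) = 9.229
Using pH = pKa + log([base]/[acid]) with [base]/[acid] = 0.053/0.34:
pH = 9.229 + (-0.807) = 8.42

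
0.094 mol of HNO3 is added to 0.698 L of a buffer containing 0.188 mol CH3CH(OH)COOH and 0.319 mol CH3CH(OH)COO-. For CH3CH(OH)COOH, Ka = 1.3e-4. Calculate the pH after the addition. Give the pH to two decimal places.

pH = 3.79

After neutralization: n(CH3CH(OH)COOH) = 0.282 mol, n(CH3CH(OH)COO-) = 0.225 mol.
pKa = −log(1.3 × 10^-4) = 3.886
pH = pKa + log([A⁻]/[HA]) = 3.886 + log(0.225/0.282) = 3.886 -0.098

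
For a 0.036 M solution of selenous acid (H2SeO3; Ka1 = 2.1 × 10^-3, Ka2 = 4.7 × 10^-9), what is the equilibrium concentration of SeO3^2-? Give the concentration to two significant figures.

First ionization gives [H+] ≈ [HSeO3-] = 7.71 × 10^-3 M.
Second step: Ka2 = [H+][SeO3^2-]/[HSeO3-] ≈ [SeO3^2-] (since [H+] ≈ [HSeO3-]).
So [SeO3^2-] ≈ Ka2.

4.7 × 10^-9 M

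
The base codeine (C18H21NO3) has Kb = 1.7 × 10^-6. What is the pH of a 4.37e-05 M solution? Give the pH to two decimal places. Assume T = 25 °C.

C18H21NO3 + H2O ⇌ C18H22NO3+ + OH-
From the ICE table, Kb = x²/(4.37e-05 − x) = 1.7 × 10^-6.
The 5% rule fails; solving x² + Kb·x − Kb·C₀ = 0 exactly:
x = [−1.7e-06 + √(1.7e-06² + 2.97e-10)]/2 = 7.81 × 10^-6 M
pOH = 5.11, so pH = 14.00 − pOH = 8.89

pH = 8.89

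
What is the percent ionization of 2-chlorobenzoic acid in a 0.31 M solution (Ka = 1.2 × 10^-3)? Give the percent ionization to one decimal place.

ClC6H4COOH ⇌ ClC6H4COO- + H+; let x = [H+] at equilibrium.
Solve x² + 0.0012x − 0.000372 = 0 → x = 1.87 × 10^-2 M
Fraction ionized = 1.87 × 10^-2 / 0.31 = 0.0603 → 6.0%

6.0%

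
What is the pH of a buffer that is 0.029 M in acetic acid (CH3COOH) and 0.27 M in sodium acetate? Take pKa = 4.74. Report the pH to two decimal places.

pH = pKa + log([A⁻]/[HA]) = 4.74 + log(0.27/0.029)
pH = 4.74 + (+0.969) = 5.71

pH = 5.71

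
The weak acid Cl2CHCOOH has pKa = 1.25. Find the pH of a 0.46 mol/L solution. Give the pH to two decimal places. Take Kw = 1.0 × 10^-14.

Cl2CHCOOH ⇌ Cl2CHCOO- + H+
Ka = 10^(−1.25) = 5.62 × 10^-2
Ka = [H+]²/(0.46 − [H+]) = 5.62 × 10^-2
[H+] is not negligible relative to C₀; solve [H+]² + 0.0562·[H+] − 0.0259 = 0.
[H+] = (−Ka + √(Ka² + 4·Ka·C₀))/2 = 1.35 × 10^-1 M
pH = −log[H+] = −log(1.35 × 10^-1) = 0.87

pH = 0.87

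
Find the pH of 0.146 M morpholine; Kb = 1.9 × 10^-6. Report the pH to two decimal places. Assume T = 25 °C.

C4H8ONH + H2O ⇌ C4H8ONH2+ + OH-
Kb = [OH-]²/(0.146 − [OH-]) = 1.9 × 10^-6
Assume [OH-] ≪ 0.146: [OH-] ≈ √(1.9 × 10^-6 × 0.146) = 5.27 × 10^-4 M
Check: 0.36% ionized — well under 5%, approximation valid.
pOH = −log(5.27 × 10^-4) = 3.28; pH = 14.00 − 3.28 = 10.72

pH = 10.72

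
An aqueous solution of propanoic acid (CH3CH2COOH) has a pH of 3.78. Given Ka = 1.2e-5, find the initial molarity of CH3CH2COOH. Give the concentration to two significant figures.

[H+] = 10^(-3.78) = 1.66 × 10^-4 M = x
Ka = x²/(C₀ − x) ⇒ C₀ = x + x²/Ka
C₀ = 1.66 × 10^-4 + (1.66 × 10^-4)²/(1.2 × 10^-5) = 2.46 × 10^-3 M

C₀ = 2.5 × 10^-3 M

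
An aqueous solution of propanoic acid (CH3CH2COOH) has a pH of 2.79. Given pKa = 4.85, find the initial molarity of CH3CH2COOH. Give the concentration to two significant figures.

[H+] = 10^(-2.79) = 1.62 × 10^-3 M = x
Ka = 10^(−4.85) = 1.41 × 10^-5
Ka = x²/(C₀ − x) ⇒ C₀ = x + x²/Ka
C₀ = 1.62 × 10^-3 + (1.62 × 10^-3)²/(1.41 × 10^-5) = 1.88 × 10^-1 M

C₀ = 1.9 × 10^-1 M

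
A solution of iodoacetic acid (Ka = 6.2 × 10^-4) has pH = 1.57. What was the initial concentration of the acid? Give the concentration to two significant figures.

[H+] = 10^(-1.57) = 2.69 × 10^-2 M = x
Ka = x²/(C₀ − x) ⇒ C₀ = x + x²/Ka
C₀ = 2.69 × 10^-2 + (2.69 × 10^-2)²/(6.2 × 10^-4) = 1.19 M

C₀ = 1.2 M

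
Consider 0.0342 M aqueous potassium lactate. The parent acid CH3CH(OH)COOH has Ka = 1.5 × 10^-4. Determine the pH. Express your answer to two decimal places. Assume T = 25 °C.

CH3CH(OH)COO- is the conjugate base of the weak acid CH3CH(OH)COOH.
Kb = Kw/Ka = 1.0×10^-14 / 1.5 × 10^-4 = 6.67 × 10^-11
From the ICE table, Kb = [OH-]²/(0.0342 − [OH-]) = 6.67 × 10^-11.
Since Kb ≪ C₀, [OH-] ≈ √(Kb·C₀) = 1.51 × 10^-6 M.
pOH = 5.82, so pH = 14.00 − pOH = 8.18

pH = 8.18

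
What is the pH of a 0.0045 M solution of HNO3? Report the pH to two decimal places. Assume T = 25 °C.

pH = 2.35

HNO3 is a strong acid and dissociates completely, so [H+] = 0.0045 M.
pH = -log(0.0045) = 2.35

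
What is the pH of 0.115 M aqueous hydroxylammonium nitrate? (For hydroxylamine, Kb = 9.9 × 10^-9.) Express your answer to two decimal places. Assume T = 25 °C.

NH3OH+ is the conjugate acid of the weak base NH2OH.
Ka = Kw/Kb = 1.0×10^-14 / 9.9 × 10^-9 = 1.01 × 10^-6
Let x = [H+] at equilibrium. Ka = x²/(0.115 − x).
Assume x ≪ 0.115: x ≈ √(1.01 × 10^-6 × 0.115) = 3.41 × 10^-4 M
Check: 0.3% ionized — well under 5%, approximation valid.
pH = −log[H+] = −log(3.41 × 10^-4) = 3.47

pH = 3.47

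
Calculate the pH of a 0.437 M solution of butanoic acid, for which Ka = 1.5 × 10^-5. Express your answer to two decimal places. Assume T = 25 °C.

CH3(CH2)2COOH ⇌ CH3(CH2)2COO- + H+
Ka = [H+]²/(0.437 − [H+]) = 1.5 × 10^-5
Neglecting [H+] in the denominator: [H+] = √(1.5 × 10^-5 × 0.437) = 2.56 × 10^-3 M
Check: 0.59% ionized — well under 5%, approximation valid.
pH = −log(2.56 × 10^-3) = 2.59

pH = 2.59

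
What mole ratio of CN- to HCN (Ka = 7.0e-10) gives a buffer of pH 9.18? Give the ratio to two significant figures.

pKa = -log(7.0 × 10^-10) = 9.155
pH = pKa + log(r) ⇒ log(r) = 9.18 − 9.155 = +0.025
r = [CN-]/[HCN] = 10^(+0.025) = 1.06

ratio = 1.1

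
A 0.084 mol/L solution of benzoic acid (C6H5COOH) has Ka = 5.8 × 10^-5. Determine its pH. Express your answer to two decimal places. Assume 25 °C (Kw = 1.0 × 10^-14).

pH = 2.66

C6H5COOH ⇌ C6H5COO- + H+
From the ICE table, Ka = x²/(0.084 − x) = 5.8 × 10^-5.
Since Ka ≪ C₀, x ≈ √(Ka·C₀) = 2.21 × 10^-3 M.
pH = −log[H+] = −log(2.21 × 10^-3) = 2.66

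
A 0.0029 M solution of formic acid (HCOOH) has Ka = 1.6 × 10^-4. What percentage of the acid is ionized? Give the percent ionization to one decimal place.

HCOOH ⇌ HCOO- + H+; let x = [H+] at equilibrium.
Ka = x²/(C₀ − x); solving the quadratic gives x = 6.06 × 10^-4 M.
% ionization = x/C₀ × 100% = 6.06 × 10^-4/0.0029 × 100% = 20.9%

20.9%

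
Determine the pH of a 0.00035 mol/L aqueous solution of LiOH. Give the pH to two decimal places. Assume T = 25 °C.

LiOH is a strong base; [OH-] = 0.00035 M.
pOH = -log(0.00035) = 3.46
pH = 14.00 - 3.46 = 10.54

pH = 10.54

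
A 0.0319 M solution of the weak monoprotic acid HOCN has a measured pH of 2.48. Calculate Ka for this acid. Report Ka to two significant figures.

[H+] = 10^(-2.48) = 3.31 × 10^-3 M
At equilibrium [HA] = 0.0319 − 3.31 × 10^-3 = 2.86 × 10^-2 M
Ka = [H+][A-]/[HA] = (3.31 × 10^-3)² / 2.86 × 10^-2 = 3.8 × 10^-4

Ka = 3.8 × 10^-4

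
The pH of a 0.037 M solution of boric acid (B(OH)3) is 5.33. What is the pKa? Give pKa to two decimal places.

pKa = 9.23

[H+] = 10^(-5.33) = 4.68 × 10^-6 M
At equilibrium [HA] = 0.037 − 4.68 × 10^-6 = 3.70 × 10^-2 M
Ka = [H+][A-]/[HA] = (4.68 × 10^-6)² / 3.70 × 10^-2 = 5.92 × 10^-10
pKa = -log(5.92 × 10^-10) = 9.23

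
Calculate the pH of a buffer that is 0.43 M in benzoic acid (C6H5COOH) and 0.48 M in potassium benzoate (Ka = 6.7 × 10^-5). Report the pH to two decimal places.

pH = 4.22

pKa = −log(6.7 × 10^-5) = 4.174
Using pH = pKa + log([base]/[acid]) with [base]/[acid] = 0.48/0.43:
pH = 4.174 + (+0.048) = 4.22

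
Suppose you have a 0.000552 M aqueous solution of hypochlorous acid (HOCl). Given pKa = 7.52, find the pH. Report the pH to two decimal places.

HOCl ⇌ OCl- + H+
Ka = 10^(−7.52) = 3.02 × 10^-8
Ka = x²/(0.000552 − x) = 3.02 × 10^-8
Neglecting x in the denominator: x = √(3.02 × 10^-8 × 0.000552) = 4.08 × 10^-6 M
Check: 0.74% ionized — well under 5%, approximation valid.
pH = −log[H+] = −log(4.08 × 10^-6) = 5.39

pH = 5.39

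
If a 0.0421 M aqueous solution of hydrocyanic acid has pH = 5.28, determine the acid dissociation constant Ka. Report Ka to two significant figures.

Ka = 6.5 × 10^-10

[H+] = 10^(-5.28) = 5.25 × 10^-6 M
At equilibrium [HA] = 0.0421 − 5.25 × 10^-6 = 4.21 × 10^-2 M
Ka = [H+][A-]/[HA] = (5.25 × 10^-6)² / 4.21 × 10^-2 = 6.5 × 10^-10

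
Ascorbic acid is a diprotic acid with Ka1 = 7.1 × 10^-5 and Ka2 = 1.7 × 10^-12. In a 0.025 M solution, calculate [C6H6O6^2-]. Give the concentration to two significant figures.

1.7 × 10^-12 M

First ionization gives [H+] ≈ [HC6H6O6-] = 1.30 × 10^-3 M.
Second step: Ka2 = [H+][C6H6O6^2-]/[HC6H6O6-] ≈ [C6H6O6^2-] (since [H+] ≈ [HC6H6O6-]).
So [C6H6O6^2-] ≈ Ka2.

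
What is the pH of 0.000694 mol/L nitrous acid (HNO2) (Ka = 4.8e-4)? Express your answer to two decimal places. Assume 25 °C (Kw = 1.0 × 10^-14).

pH = 3.41

HNO2 ⇌ NO2- + H+
Ka = [H+]²/(0.000694 − [H+]) = 4.8 × 10^-4
Here C₀/Ka ≈ 1.45, so the small-[H+] approximation fails. Use the quadratic:
[H+] = (−Ka + √(Ka² + 4·Ka·C₀))/2 = 3.85 × 10^-4 M
pH = −log(3.85 × 10^-4) = 3.41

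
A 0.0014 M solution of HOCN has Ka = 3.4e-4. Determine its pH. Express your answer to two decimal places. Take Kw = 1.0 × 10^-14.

HOCN ⇌ OCN- + H+
Ka = [H+]²/(0.0014 − [H+]) = 3.4 × 10^-4
Here C₀/Ka ≈ 4.12, so the small-[H+] approximation fails. Use the quadratic:
[H+] = (−Ka + √(Ka² + 4·Ka·C₀))/2 = 5.41 × 10^-4 M
pH = −log(5.41 × 10^-4) = 3.27

pH = 3.27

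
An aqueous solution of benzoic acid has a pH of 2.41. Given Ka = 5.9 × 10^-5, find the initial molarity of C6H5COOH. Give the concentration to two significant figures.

[H+] = 10^(-2.41) = 3.89 × 10^-3 M = x
Ka = x²/(C₀ − x) ⇒ C₀ = x + x²/Ka
C₀ = 3.89 × 10^-3 + (3.89 × 10^-3)²/(5.9 × 10^-5) = 2.60 × 10^-1 M

C₀ = 2.6 × 10^-1 M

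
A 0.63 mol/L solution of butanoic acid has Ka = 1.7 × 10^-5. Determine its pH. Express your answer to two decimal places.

pH = 2.49

CH3(CH2)2COOH ⇌ CH3(CH2)2COO- + H+
Ka = [H+]²/(0.63 − [H+]) = 1.7 × 10^-5
Since Ka ≪ C₀, [H+] ≈ √(Ka·C₀) = 3.27 × 10^-3 M.
Check: 0.52% ionized — well under 5%, approximation valid.
pH = −log[H+] = −log(3.27 × 10^-3) = 2.49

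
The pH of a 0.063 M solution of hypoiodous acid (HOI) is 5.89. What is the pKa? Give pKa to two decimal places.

[H+] = 10^(-5.89) = 1.29 × 10^-6 M
At equilibrium [HA] = 0.063 − 1.29 × 10^-6 = 6.30 × 10^-2 M
Ka = [H+][A-]/[HA] = (1.29 × 10^-6)² / 6.30 × 10^-2 = 2.64 × 10^-11
pKa = -log(2.64 × 10^-11) = 10.58

pKa = 10.58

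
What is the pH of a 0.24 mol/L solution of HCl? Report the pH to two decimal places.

pH = 0.62

HCl is a strong acid and dissociates completely, so [H+] = 0.24 M.
pH = -log(0.24) = 0.62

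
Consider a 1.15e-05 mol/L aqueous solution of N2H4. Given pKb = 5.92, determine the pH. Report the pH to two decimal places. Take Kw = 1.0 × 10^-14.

pH = 8.50

N2H4 + H2O ⇌ N2H5+ + OH-
Kb = 10^(−5.92) = 1.20 × 10^-6
Let x = [OH-] at equilibrium. Kb = x²/(1.15e-05 − x).
x is not negligible relative to C₀; solve x² + 1.2e-06·x − 1.38e-11 = 0.
x = [−1.2e-06 + √(1.2e-06² + 5.52e-11)]/2 = 3.16 × 10^-6 M
pOH = 5.50, so pH = 14.00 − pOH = 8.50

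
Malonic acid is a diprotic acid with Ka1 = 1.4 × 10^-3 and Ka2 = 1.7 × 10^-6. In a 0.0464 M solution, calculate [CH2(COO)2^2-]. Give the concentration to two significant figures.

First ionization gives [H+] ≈ [CH2(COOH)COO-] = 7.39 × 10^-3 M.
Second step: Ka2 = [H+][CH2(COO)2^2-]/[CH2(COOH)COO-] ≈ [CH2(COO)2^2-] (since [H+] ≈ [CH2(COOH)COO-]).
So [CH2(COO)2^2-] ≈ Ka2.

1.7 × 10^-6 M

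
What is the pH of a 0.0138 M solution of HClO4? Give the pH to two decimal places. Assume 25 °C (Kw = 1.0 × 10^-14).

HClO4 is a strong acid and dissociates completely, so [H+] = 0.0138 M.
pH = -log(0.0138) = 1.86

pH = 1.86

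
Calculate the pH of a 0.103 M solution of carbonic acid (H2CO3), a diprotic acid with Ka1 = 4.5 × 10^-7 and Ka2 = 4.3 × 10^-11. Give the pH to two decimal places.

Since Ka1 ≫ Ka2, the first ionization dominates [H+].
Ka1 = x²/(0.103 − x) = 4.5 × 10^-7
x ≈ √(4.5 × 10^-7 × 0.103) = 2.15 × 10^-4 M
pH = −log(2.15 × 10^-4) = 3.67

pH = 3.67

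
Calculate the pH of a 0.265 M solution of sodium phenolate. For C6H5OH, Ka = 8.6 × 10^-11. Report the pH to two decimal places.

pH = 11.74

C6H5O- is the conjugate base of the weak acid C6H5OH.
Kb = Kw/Ka = 1.0×10^-14 / 8.6 × 10^-11 = 1.16 × 10^-4
From the ICE table, Kb = x²/(0.265 − x) = 1.16 × 10^-4.
Assume x ≪ 0.265: x ≈ √(1.16 × 10^-4 × 0.265) = 5.54 × 10^-3 M
(x/C₀ = 2.1% < 5%, so the approximation holds.)
pOH = 2.26, so pH = 14.00 − pOH = 11.74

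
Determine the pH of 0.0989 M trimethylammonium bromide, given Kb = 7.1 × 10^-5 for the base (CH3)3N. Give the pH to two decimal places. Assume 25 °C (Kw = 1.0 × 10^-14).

pH = 5.43

(CH3)3NH+ is the conjugate acid of the weak base (CH3)3N.
Ka = Kw/Kb = 1.0×10^-14 / 7.1 × 10^-5 = 1.41 × 10^-10
From the ICE table, Ka = [H+]²/(0.0989 − [H+]) = 1.41 × 10^-10.
Neglecting [H+] in the denominator: [H+] = √(1.41 × 10^-10 × 0.0989) = 3.73 × 10^-6 M
pH = −log[H+] = −log(3.73 × 10^-6) = 5.43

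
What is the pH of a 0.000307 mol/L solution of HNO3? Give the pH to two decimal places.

HNO3 is a strong acid and dissociates completely, so [H+] = 0.000307 M.
pH = -log(0.000307) = 3.51

pH = 3.51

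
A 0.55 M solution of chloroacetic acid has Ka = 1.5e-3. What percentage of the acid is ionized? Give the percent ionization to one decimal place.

5.1%

ClCH2COOH ⇌ ClCH2COO- + H+; let x = [H+] at equilibrium.
Ka = x²/(C₀ − x); solving the quadratic gives x = 2.80 × 10^-2 M.
Fraction ionized = 2.80 × 10^-2 / 0.55 = 0.0509 → 5.1%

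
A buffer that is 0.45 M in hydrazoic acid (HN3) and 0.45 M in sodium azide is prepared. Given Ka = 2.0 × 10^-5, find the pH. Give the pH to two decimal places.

pH = 4.70

pKa = −log(2.0 × 10^-5) = 4.699
Henderson–Hasselbalch: pH = pKa + log([N3-]/[HN3]) = 4.699 + log(0.45/0.45)
pH = 4.699 + (+0.000) = 4.70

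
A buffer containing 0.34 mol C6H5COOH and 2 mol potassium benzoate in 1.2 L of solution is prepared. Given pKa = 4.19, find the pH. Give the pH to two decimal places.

Henderson–Hasselbalch: pH = pKa + log([C6H5COO-]/[C6H5COOH]) = 4.19 + log(2/0.34)
pH = 4.19 + (+0.770) = 4.96

pH = 4.96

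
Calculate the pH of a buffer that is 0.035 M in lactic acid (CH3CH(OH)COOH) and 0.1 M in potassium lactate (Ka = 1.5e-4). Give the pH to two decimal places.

pH = 4.28

pKa = −log(1.5 × 10^-4) = 3.824
Using pH = pKa + log([base]/[acid]) with [base]/[acid] = 0.1/0.035:
pH = 3.824 + (+0.456) = 4.28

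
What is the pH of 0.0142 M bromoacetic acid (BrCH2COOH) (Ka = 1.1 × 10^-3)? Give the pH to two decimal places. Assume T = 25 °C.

pH = 2.46

BrCH2COOH ⇌ BrCH2COO- + H+
Ka = [H+]²/(0.0142 − [H+]) = 1.1 × 10^-3
[H+] is not negligible relative to C₀; solve [H+]² + 0.0011·[H+] − 1.56e-05 = 0.
[H+] = [−0.0011 + √(0.0011² + 6.25e-05)]/2 = 3.44 × 10^-3 M
pH = −log[H+] = −log(3.44 × 10^-3) = 2.46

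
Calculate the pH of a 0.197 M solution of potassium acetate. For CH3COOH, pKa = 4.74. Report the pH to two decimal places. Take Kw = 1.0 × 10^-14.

pH = 9.02

CH3COO- is the conjugate base of the weak acid CH3COOH.
Ka = 10^(−4.74) = 1.82 × 10^-5
Kb = Kw/Ka = 1.0×10^-14 / 1.82 × 10^-5 = 5.49 × 10^-10
Kb = [OH-]²/(0.197 − [OH-]) = 5.49 × 10^-10
Assume [OH-] ≪ 0.197: [OH-] ≈ √(5.49 × 10^-10 × 0.197) = 1.04 × 10^-5 M
Check: 0.0053% ionized — well under 5%, approximation valid.
pOH = −log(1.04 × 10^-5) = 4.98; pH = 14.00 − 4.98 = 9.02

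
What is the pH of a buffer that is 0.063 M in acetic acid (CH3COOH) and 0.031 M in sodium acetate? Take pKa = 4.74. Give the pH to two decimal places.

Using pH = pKa + log([base]/[acid]) with [base]/[acid] = 0.031/0.063:
pH = 4.74 + (-0.308) = 4.43

pH = 4.43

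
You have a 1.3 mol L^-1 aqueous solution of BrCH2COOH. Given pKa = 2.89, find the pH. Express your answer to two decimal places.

BrCH2COOH ⇌ BrCH2COO- + H+
Ka = 10^(−2.89) = 1.29 × 10^-3
From the ICE table, Ka = [H+]²/(1.3 − [H+]) = 1.29 × 10^-3.
Assume [H+] ≪ 1.3: [H+] ≈ √(1.29 × 10^-3 × 1.3) = 4.10 × 10^-2 M
pH = −log(4.10 × 10^-2) = 1.39

pH = 1.39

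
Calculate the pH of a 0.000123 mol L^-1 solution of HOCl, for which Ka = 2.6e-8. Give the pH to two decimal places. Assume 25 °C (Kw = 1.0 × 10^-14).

pH = 5.75

HOCl ⇌ OCl- + H+
From the ICE table, Ka = x²/(0.000123 − x) = 2.6 × 10^-8.
Neglecting x in the denominator: x = √(2.6 × 10^-8 × 0.000123) = 1.79 × 10^-6 M
pH = −log[H+] = −log(1.79 × 10^-6) = 5.75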